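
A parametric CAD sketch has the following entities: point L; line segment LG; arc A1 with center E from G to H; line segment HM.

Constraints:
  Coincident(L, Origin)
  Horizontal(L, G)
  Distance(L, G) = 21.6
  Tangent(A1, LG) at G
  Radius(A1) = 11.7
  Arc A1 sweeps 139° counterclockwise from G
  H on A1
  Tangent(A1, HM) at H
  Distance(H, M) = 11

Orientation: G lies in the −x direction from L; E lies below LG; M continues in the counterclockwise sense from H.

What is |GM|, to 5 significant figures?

27.754

L is at the origin; L and G share the same y with |LG| = 21.6 and G on the −x side, so G = (-21.600, 0.0000). The tangent condition forces EG to be normal to LG, so E = G + (0, -11.7) = (-21.600, -11.700). On A1, G sits at bearing 90° from E; a 139° counterclockwise sweep puts H at bearing 229°, so H = E + 11.7·(cos 229°, sin 229°) = (-29.276, -20.530). A1 meets HM tangentially, so EH is at right angles to HM, so HM runs along (−sin 229°, cos 229°); with |HM| = 11.0, M = (-20.974, -27.747). Then |GM| = |M − G| = 27.754.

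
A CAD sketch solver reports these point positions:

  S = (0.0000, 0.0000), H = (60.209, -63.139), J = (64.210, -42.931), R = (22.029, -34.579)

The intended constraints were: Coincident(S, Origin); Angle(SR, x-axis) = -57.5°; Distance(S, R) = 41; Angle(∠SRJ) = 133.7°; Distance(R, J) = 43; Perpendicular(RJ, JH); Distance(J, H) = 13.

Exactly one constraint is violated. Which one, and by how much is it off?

Distance(J, H) = 13 — off by 7.60.

S = (0.00, 0.00) ✓; SR at -57.50° ✓; |SR| = 41.00 ✓; ∠SRJ = 133.7° ✓; |RJ| = 43.00 ✓; ∠(RJ, JH) = 90.00° ✓; |JH| = 20.60 ✗.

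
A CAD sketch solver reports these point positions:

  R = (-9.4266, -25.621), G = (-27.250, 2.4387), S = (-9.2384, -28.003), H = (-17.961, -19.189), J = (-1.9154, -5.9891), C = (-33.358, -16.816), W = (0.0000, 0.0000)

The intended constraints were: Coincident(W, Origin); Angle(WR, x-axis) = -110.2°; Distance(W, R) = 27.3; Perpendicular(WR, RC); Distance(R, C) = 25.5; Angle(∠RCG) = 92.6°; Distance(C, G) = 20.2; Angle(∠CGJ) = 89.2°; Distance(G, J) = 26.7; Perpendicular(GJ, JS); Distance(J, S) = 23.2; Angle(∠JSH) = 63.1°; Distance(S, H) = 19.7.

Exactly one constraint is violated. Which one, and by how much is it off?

Distance(S, H) = 19.7 — off by 7.30.

W = (0.00, 0.00) ✓; WR at -110.2° ✓; |WR| = 27.30 ✓; ∠(WR, RC) = 90.00° ✓; |RC| = 25.50 ✓; ∠RCG = 92.60° ✓; |CG| = 20.20 ✓; ∠CGJ = 89.20° ✓; |GJ| = 26.70 ✓; ∠(GJ, JS) = 90.00° ✓; |JS| = 23.20 ✓; ∠JSH = 63.10° ✓; |SH| = 12.40 ✗.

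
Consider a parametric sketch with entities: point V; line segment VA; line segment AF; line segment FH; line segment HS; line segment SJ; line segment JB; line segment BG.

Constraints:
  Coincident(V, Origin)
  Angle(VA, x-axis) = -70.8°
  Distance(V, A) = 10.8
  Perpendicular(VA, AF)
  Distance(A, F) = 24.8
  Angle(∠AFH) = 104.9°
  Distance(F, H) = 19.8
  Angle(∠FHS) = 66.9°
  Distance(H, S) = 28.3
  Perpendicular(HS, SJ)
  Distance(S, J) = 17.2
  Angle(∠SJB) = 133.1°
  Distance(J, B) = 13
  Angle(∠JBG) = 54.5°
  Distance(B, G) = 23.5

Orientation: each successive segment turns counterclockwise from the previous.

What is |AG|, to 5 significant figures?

20.429

∠SJB = 133.1° gives JB at -15.700° from the x-axis; with |JB| = 13.0, B = (20.793, -14.111). ∠JBG = 54.5° gives BG at 109.80° from the x-axis; with |BG| = 23.5, G = (12.833, 7.9997). Then |AG| = |G − A| = 20.429.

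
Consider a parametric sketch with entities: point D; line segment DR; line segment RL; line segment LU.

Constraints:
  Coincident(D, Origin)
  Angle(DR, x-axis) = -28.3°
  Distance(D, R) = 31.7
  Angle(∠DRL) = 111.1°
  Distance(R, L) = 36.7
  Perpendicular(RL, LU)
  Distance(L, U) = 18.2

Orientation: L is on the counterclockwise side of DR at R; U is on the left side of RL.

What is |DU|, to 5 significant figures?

49.438

D is at the origin; DR runs at -28.3° with length 31.7, so R = 31.7·(cos -28.3°, sin -28.3°) = (27.911, -15.029). ∠DRL = 111.1°, so RL runs at -28.3° + (180° − 111.1°) = 40.600° from the x-axis; with |RL| = 36.7, L = R + 36.7·(cos 40.600°, sin 40.600°) = (55.776, 8.8548). The perpendicularity gives LU at right angles to RL; with |LU| = 18.2 on the left of RL, U = L + 18.2·(-0.65077, 0.75927) = (43.932, 22.674). Then |DU| = |U − D| = 49.438.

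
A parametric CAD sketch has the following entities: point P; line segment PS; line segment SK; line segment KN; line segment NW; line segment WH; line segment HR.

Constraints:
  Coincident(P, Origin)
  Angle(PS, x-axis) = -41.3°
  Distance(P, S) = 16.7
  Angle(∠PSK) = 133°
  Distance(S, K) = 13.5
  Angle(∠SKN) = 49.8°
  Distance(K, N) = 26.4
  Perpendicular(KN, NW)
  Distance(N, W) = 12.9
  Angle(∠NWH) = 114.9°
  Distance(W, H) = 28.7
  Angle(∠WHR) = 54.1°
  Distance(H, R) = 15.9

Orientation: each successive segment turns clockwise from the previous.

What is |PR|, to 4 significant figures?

22.06

∠NWH = 114.9° gives WH at -13.60° from the x-axis; with |WH| = 28.7, H = (28.21, -4.735). ∠WHR = 54.1° gives HR at -139.5° from the x-axis; with |HR| = 15.9, R = (16.12, -15.06). Then |PR| = |R − P| = 22.06.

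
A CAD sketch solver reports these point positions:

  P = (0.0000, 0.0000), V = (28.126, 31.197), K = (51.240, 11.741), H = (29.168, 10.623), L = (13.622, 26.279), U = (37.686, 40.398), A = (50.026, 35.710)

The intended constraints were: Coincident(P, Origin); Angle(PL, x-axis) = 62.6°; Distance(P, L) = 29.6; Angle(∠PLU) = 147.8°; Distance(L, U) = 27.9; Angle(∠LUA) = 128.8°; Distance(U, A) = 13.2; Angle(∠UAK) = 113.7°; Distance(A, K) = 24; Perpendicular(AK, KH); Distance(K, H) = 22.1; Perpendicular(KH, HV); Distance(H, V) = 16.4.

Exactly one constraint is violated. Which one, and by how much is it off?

Distance(H, V) = 16.4 — off by 4.20.

P = (0.00, 0.00) ✓; PL at 62.60° ✓; |PL| = 29.60 ✓; ∠PLU = 147.8° ✓; |LU| = 27.90 ✓; ∠LUA = 128.8° ✓; |UA| = 13.20 ✓; ∠UAK = 113.7° ✓; |AK| = 24.00 ✓; ∠(AK, KH) = 90.00° ✓; |KH| = 22.10 ✓; ∠(KH, HV) = 90.00° ✓; |HV| = 20.60 ✗.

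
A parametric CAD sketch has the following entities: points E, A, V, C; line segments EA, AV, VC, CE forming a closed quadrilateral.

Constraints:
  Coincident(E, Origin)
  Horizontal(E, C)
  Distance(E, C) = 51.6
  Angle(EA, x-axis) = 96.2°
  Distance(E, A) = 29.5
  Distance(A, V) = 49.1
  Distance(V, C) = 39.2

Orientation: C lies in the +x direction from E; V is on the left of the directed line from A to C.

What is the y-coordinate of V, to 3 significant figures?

38.6

Checks: |AV| = 49.10 ✓; |VC| = 39.20 ✓.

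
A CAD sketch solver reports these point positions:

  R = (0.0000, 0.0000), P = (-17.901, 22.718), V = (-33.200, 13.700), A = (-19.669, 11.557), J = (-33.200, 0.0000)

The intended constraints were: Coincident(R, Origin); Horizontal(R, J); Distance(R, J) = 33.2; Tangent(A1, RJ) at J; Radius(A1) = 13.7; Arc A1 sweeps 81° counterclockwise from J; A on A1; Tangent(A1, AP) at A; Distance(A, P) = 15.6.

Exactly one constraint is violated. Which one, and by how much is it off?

Distance(A, P) = 15.6 — off by 4.30.

R = (0.00, 0.00) ✓; R.y = 0.00, J.y = 0.00 ✓; |RJ| = 33.20 ✓; ∠(VJ, JR) = 90.00° ✓; |VJ| = 13.70 ✓; bearing(V→A) − bearing(V→J) = 81.00° ✓; |VA| = 13.70 ✓; ∠(VA, AP) = 90.00° ✓; |AP| = 11.30 ✗.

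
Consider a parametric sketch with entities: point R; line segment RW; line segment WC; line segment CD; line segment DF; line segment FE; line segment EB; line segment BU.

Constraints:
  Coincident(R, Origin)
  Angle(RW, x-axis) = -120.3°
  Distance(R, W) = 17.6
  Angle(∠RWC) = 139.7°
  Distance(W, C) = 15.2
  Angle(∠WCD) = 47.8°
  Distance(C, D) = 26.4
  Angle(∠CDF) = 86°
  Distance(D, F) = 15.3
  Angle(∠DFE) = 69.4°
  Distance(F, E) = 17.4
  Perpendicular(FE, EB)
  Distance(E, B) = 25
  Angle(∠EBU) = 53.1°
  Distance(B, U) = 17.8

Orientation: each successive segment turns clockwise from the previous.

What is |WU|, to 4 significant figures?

20.93

R is at the origin; RW runs at -120.3° with length 17.6, so W = (-8.880, -15.20). ∠RWC = 139.7° gives WC at -160.6° from the x-axis; with |WC| = 15.2, C = (-23.22, -20.24). ∠WCD = 47.8° gives CD at 67.20° from the x-axis; with |CD| = 26.4, D = (-12.99, 4.093). ∠CDF = 86.0° gives DF at -26.80° from the x-axis; with |DF| = 15.3, F = (0.6703, -2.806). ∠DFE = 69.4° gives FE at -137.4° from the x-axis; with |FE| = 17.4, E = (-12.14, -14.58). FE is perpendicular to EB, so EB runs at 132.6°; with |EB| = 25.0, B = (-29.06, 3.819). ∠EBU = 53.1° gives BU at 5.700° from the x-axis; with |BU| = 17.8, U = (-11.35, 5.587). Then |WU| = |U − W| = 20.93.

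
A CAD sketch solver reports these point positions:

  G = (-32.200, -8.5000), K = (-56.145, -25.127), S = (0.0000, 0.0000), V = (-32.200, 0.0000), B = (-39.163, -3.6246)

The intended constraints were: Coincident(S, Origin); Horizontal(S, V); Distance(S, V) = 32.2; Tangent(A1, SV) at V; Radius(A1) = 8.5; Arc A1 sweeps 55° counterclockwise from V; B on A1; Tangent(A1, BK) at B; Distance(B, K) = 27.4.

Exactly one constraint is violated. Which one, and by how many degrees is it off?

Tangent(A1, BK) at B — off by 3.30°.

S = (0.00, 0.00) ✓; S.y = 0.00, V.y = 0.00 ✓; |SV| = 32.20 ✓; ∠(GV, VS) = 90.00° ✓; |GV| = 8.500 ✓; bearing(G→B) − bearing(G→V) = 55.00° ✓; |GB| = 8.500 ✓; ∠(GB, BK) = 93.30° ✗; |BK| = 27.40 ✓.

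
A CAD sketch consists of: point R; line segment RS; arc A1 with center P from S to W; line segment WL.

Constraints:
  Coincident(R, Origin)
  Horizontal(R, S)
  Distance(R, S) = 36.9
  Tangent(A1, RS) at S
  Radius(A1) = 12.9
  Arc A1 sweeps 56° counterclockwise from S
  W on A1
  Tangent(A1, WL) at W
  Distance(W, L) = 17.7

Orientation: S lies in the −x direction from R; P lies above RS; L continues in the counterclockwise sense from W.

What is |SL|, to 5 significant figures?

28.958

R is at the origin; R and S share the same y with |RS| = 36.9 and S on the −x side, so S = (-36.900, 0.0000). Tangency of A1 to RS means the radius PS is perpendicular to RS, so P = S + (0, 12.9) = (-36.900, 12.900). On A1, S sits at bearing -90° from P; a 56° counterclockwise sweep puts W at bearing -34°, so W = P + 12.9·(cos -34°, sin -34°) = (-26.205, 5.6864). Tangency of A1 to WL means the radius PW is perpendicular to WL, so WL runs along (−sin -34°, cos -34°); with |WL| = 17.7, L = (-16.308, 20.360). Then |SL| = |L − S| = 28.958.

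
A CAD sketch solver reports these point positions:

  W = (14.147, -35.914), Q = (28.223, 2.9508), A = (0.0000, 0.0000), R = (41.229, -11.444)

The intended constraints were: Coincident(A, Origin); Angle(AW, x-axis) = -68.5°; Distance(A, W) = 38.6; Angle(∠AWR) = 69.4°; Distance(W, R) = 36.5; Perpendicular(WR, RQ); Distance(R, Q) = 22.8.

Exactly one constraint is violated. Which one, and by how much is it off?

Distance(R, Q) = 22.8 — off by 3.40.

A = (0.00, 0.00) ✓; AW at -68.50° ✓; |AW| = 38.60 ✓; ∠AWR = 69.40° ✓; |WR| = 36.50 ✓; ∠(WR, RQ) = 90.00° ✓; |RQ| = 19.40 ✗.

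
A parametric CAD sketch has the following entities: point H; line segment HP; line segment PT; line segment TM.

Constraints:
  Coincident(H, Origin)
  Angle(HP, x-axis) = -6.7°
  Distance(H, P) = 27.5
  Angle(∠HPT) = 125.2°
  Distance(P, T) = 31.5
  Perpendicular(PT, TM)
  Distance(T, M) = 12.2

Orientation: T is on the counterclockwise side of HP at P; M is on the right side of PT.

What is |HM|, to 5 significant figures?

58.688

∠HPT = 125.2°, so PT runs at -6.7° + (180° − 125.2°) = 48.100° from the x-axis; with |PT| = 31.5, T = P + 31.5·(cos 48.100°, sin 48.100°) = (48.349, 20.237). PT ⟂ TM; with |TM| = 12.2 on the right of PT, M = T + 12.2·(0.74431, -0.66783) = (57.430, 12.090). Then |HM| = |M − H| = 58.688.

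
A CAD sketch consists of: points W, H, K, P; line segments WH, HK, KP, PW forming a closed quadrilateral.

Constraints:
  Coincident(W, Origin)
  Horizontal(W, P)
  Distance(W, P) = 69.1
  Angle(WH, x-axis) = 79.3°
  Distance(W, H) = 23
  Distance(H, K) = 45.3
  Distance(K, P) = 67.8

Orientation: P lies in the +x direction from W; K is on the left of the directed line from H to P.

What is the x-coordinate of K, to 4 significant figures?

33.16

W is at the origin; WP is horizontal with |WP| = 69.1 and P in +x, so P = (69.1, 0). WH runs at 79.3° with |WH| = 23.0, so H = (4.270, 22.60). K is determined by |HK| = 45.3 and |KP| = 67.8 together: it lies at the intersection of circle(H, 45.3) and circle(P, 67.8). With |HP| = 68.66, the foot of the radical line on HP is 15.80 from H and the perpendicular offset is √(45.3² − 15.80²) = 42.46. Taking the left-of-HP solution: K = (33.16, 57.49).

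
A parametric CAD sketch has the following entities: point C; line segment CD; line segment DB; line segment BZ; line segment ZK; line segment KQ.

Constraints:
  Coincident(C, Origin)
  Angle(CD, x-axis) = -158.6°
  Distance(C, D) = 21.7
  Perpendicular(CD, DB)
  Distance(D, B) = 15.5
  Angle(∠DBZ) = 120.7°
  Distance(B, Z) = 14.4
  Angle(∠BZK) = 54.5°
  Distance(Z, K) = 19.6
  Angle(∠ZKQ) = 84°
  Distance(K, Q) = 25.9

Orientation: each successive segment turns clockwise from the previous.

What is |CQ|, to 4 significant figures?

37.31

C is at the origin; CD runs at -158.6° with length 21.7, so D = (-20.20, -7.918). CD ⟂ DB, so DB runs at 111.4°; with |DB| = 15.5, B = (-25.86, 6.514). ∠DBZ = 120.7° gives BZ at 52.10° from the x-axis; with |BZ| = 14.4, Z = (-17.01, 17.88). ∠BZK = 54.5° gives ZK at -73.40° from the x-axis; with |ZK| = 19.6, K = (-11.41, -0.9068). ∠ZKQ = 84.0° gives KQ at -169.4° from the x-axis; with |KQ| = 25.9, Q = (-36.87, -5.671). Then |CQ| = |Q − C| = 37.31.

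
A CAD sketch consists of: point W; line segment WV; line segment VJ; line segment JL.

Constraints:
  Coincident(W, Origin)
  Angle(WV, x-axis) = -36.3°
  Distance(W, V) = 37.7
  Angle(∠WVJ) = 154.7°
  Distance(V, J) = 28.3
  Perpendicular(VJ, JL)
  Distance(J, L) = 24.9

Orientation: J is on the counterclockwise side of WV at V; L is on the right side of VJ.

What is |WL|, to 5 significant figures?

74.657

W is at the origin; WV runs at -36.3° with length 37.7, so V = 37.7·(cos -36.3°, sin -36.3°) = (30.383, -22.319). ∠WVJ = 154.7°, so VJ runs at -36.3° + (180° − 154.7°) = -11.000° from the x-axis; with |VJ| = 28.3, J = V + 28.3·(cos -11.000°, sin -11.000°) = (58.164, -27.719). VJ is perpendicular to JL; with |JL| = 24.9 on the right of VJ, L = J + 24.9·(-0.19081, -0.98163) = (53.412, -52.161). Then |WL| = |L − W| = 74.657.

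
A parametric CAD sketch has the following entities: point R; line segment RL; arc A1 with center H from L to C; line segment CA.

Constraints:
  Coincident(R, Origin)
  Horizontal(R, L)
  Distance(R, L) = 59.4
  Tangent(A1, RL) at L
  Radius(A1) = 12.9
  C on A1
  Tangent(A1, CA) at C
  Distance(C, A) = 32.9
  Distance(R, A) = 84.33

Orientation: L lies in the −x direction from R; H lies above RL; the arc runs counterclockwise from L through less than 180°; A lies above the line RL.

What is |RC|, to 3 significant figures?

53.8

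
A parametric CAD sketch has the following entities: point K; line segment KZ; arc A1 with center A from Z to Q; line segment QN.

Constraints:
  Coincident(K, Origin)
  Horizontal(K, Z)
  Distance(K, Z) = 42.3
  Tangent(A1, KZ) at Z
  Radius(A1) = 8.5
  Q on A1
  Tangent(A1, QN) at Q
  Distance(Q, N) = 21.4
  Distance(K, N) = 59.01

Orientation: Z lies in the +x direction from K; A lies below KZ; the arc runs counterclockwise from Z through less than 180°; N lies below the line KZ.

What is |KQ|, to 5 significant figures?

38.891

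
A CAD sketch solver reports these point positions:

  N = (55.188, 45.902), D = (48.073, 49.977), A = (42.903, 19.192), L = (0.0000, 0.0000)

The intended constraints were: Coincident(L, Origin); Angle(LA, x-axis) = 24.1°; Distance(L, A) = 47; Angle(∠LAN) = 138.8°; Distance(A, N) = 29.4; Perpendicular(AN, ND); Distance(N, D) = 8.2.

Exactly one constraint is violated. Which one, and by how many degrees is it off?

Perpendicular(AN, ND) — off by 5.10°.

L = (0.00, 0.00) ✓; LA at 24.10° ✓; |LA| = 47.00 ✓; ∠LAN = 138.8° ✓; |AN| = 29.40 ✓; ∠(AN, ND) = 84.90° ✗; |ND| = 8.199 ✓.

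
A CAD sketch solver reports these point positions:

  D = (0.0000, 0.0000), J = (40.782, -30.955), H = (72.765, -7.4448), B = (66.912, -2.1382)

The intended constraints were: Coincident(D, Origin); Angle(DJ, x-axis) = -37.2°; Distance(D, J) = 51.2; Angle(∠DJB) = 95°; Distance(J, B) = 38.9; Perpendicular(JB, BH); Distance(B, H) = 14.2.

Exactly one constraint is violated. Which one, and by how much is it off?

Distance(B, H) = 14.2 — off by 6.30.

D = (0.00, 0.00) ✓; DJ at -37.20° ✓; |DJ| = 51.20 ✓; ∠DJB = 95.00° ✓; |JB| = 38.90 ✓; ∠(JB, BH) = 90.00° ✓; |BH| = 7.900 ✗.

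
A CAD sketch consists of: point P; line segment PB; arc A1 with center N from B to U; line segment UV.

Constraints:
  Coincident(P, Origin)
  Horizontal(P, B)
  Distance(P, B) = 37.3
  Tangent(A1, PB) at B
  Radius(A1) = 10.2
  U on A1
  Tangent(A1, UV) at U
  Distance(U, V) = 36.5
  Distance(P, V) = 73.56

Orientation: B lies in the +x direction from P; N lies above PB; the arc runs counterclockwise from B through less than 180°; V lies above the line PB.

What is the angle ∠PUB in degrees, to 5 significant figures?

24.697°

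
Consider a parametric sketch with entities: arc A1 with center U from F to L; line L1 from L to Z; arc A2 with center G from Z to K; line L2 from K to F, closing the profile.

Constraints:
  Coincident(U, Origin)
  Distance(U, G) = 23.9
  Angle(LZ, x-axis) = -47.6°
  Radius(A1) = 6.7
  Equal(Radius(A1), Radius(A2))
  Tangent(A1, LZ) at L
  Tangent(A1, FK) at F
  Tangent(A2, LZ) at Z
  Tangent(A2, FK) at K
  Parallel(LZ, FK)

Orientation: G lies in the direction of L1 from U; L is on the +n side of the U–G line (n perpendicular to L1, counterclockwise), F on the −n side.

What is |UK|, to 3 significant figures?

24.8

The slot axis is L1's direction at -47.6°, so u = (cos -47.6°, sin -47.6°) = (0.674, -0.738) and n = (−sin -47.6°, cos -47.6°) = (0.738, 0.674). U is at the origin and G lies 23.9 along u from U, so G = 23.9·u = (16.1, -17.6). Tangency of A1 to both parallel lines with radius 6.7 puts L and F at U ± 6.7·n: L = (4.95, 4.52), F = (-4.95, -4.52). Equal radii place Z and K the same way about G: Z = G + 6.7·n = (21.1, -13.1), K = G − 6.7·n = (11.2, -22.2). Then |UK| = |K − U| = 24.8.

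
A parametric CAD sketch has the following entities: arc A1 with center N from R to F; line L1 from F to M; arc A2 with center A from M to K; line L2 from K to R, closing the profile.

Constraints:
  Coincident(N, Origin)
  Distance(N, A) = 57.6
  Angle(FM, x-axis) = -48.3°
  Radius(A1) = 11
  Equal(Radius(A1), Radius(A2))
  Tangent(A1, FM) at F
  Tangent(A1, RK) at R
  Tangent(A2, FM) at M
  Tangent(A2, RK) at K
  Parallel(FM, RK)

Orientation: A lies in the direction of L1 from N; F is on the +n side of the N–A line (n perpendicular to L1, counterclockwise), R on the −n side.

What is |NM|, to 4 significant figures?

58.64

Tangency of A1 to both parallel lines with radius 11.0 puts F and R at N ± 11.0·n: F = (8.213, 7.318), R = (-8.213, -7.318). Equal radii place M and K the same way about A: M = A + 11.0·n = (46.53, -35.69), K = A − 11.0·n = (30.10, -50.32). Then |NM| = |M − N| = 58.64.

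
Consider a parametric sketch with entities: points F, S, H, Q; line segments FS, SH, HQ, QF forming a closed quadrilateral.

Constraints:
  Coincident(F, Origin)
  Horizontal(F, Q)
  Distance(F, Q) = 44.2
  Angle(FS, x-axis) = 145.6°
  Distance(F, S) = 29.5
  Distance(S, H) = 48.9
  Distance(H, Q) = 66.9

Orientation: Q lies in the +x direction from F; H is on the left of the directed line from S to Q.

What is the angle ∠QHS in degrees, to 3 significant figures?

73.2°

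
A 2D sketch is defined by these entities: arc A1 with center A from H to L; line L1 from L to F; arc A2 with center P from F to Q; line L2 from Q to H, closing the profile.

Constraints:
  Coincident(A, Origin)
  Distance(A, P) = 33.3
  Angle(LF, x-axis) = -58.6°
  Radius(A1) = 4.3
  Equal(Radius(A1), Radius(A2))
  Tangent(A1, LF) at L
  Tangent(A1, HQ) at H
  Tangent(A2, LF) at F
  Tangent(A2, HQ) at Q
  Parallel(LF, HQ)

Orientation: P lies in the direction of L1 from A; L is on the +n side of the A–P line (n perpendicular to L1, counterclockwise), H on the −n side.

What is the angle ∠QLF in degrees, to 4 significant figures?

14.48°

Tangency of A1 to both parallel lines with radius 4.3 puts L and H at A ± 4.3·n: L = (3.670, 2.240), H = (-3.670, -2.240). Equal radii place F and Q the same way about P: F = P + 4.3·n = (21.02, -26.18), Q = P − 4.3·n = (13.68, -30.66). Then cos ∠QLF = LQ·LF / (|LQ||LF|), giving 14.48°.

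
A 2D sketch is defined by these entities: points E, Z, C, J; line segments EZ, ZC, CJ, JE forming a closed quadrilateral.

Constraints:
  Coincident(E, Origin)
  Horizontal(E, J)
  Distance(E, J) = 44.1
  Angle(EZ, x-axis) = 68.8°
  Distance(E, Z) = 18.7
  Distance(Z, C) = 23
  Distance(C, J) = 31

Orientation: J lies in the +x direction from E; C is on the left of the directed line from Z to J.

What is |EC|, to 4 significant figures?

38.46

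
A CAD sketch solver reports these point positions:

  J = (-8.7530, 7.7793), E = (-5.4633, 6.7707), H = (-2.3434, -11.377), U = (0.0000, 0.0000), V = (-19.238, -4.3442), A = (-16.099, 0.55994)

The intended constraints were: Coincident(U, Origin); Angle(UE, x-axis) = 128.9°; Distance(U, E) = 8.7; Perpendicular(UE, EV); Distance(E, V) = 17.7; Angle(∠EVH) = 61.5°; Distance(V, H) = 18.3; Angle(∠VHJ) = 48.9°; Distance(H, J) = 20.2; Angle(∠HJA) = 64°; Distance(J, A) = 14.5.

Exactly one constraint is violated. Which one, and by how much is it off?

Distance(J, A) = 14.5 — off by 4.20.

U = (0.00, 0.00) ✓; UE at 128.9° ✓; |UE| = 8.700 ✓; ∠(UE, EV) = 90.00° ✓; |EV| = 17.70 ✓; ∠EVH = 61.50° ✓; |VH| = 18.30 ✓; ∠VHJ = 48.90° ✓; |HJ| = 20.20 ✓; ∠HJA = 64.00° ✓; |JA| = 10.30 ✗.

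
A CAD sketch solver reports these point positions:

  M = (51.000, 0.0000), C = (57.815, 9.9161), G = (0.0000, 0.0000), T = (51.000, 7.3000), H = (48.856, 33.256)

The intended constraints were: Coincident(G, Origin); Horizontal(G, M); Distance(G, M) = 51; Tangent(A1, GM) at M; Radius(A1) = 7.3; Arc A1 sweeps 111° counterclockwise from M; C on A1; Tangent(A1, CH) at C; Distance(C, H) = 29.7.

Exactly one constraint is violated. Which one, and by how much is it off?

Distance(C, H) = 29.7 — off by 4.70.

G = (0.00, 0.00) ✓; G.y = 0.00, M.y = 0.00 ✓; |GM| = 51.00 ✓; ∠(TM, MG) = 90.00° ✓; |TM| = 7.300 ✓; bearing(T→C) − bearing(T→M) = 111.0° ✓; |TC| = 7.300 ✓; ∠(TC, CH) = 90.00° ✓; |CH| = 25.00 ✗.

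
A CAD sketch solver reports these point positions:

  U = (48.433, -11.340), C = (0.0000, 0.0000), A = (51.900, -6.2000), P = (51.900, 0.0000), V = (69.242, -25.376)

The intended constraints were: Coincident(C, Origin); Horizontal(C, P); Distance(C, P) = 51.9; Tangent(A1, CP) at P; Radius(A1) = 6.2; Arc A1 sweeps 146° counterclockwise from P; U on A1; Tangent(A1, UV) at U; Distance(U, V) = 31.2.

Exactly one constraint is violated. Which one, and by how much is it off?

Distance(U, V) = 31.2 — off by 6.10.

C = (0.00, 0.00) ✓; C.y = 0.00, P.y = 0.00 ✓; |CP| = 51.90 ✓; ∠(AP, PC) = 90.00° ✓; |AP| = 6.200 ✓; bearing(A→U) − bearing(A→P) = 146.0° ✓; |AU| = 6.200 ✓; ∠(AU, UV) = 90.00° ✓; |UV| = 25.10 ✗.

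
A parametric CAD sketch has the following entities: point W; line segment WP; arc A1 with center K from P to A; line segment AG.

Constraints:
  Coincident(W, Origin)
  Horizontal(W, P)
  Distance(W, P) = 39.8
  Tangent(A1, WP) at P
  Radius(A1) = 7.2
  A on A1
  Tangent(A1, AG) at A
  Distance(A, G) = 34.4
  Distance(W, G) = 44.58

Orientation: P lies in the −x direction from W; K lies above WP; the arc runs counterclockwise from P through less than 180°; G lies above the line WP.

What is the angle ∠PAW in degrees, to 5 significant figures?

134.37°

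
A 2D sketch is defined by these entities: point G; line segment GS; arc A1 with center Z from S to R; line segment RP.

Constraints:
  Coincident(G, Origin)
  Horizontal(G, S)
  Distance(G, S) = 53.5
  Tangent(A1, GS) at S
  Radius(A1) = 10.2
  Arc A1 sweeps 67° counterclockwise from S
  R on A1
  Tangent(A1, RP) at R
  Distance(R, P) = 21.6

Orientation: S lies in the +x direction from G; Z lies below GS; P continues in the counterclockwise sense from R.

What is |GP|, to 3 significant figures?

44.2

On A1, S sits at bearing 90° from Z; a 67° counterclockwise sweep puts R at bearing 157°, so R = Z + 10.2·(cos 157°, sin 157°) = (44.1, -6.21). The tangent condition forces ZR to be normal to RP, so RP runs along (−sin 157°, cos 157°); with |RP| = 21.6, P = (35.7, -26.1). Then |GP| = |P − G| = 44.2.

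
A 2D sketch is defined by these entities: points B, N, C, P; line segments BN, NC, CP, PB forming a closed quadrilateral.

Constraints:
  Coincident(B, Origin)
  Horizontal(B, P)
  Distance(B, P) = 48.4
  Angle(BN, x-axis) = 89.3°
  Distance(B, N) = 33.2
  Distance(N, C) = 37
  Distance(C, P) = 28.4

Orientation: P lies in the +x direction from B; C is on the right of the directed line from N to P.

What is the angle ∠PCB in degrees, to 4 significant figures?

171.0°

Checks: B = (0.00, 0.00) ✓; |NC| = 37.00 ✓; |CP| = 28.40 ✓.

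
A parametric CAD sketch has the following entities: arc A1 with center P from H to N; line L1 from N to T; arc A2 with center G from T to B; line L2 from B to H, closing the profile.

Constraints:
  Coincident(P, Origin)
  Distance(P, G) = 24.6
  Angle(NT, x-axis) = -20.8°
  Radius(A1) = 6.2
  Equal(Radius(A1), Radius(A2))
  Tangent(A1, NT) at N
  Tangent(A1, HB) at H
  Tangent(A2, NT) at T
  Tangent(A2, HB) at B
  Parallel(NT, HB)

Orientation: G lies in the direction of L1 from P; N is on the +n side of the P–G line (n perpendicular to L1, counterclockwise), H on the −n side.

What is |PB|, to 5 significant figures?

25.369

Tangency of A1 to both parallel lines with radius 6.2 puts N and H at P ± 6.2·n: N = (2.2017, 5.7959), H = (-2.2017, -5.7959). Equal radii place T and B the same way about G: T = G + 6.2·n = (25.198, -2.9397), B = G − 6.2·n = (20.795, -14.532). Then |PB| = |B − P| = 25.369.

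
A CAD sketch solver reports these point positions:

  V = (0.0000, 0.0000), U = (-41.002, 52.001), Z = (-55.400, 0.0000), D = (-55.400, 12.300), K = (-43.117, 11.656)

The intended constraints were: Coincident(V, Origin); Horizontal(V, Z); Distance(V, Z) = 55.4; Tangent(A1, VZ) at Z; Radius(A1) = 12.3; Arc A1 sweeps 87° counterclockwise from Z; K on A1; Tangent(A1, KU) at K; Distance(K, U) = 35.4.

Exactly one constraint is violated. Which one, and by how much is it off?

Distance(K, U) = 35.4 — off by 5.00.

V = (0.00, 0.00) ✓; V.y = 0.00, Z.y = 0.00 ✓; |VZ| = 55.40 ✓; ∠(DZ, ZV) = 90.00° ✓; |DZ| = 12.30 ✓; bearing(D→K) − bearing(D→Z) = 87.00° ✓; |DK| = 12.30 ✓; ∠(DK, KU) = 90.00° ✓; |KU| = 40.40 ✗.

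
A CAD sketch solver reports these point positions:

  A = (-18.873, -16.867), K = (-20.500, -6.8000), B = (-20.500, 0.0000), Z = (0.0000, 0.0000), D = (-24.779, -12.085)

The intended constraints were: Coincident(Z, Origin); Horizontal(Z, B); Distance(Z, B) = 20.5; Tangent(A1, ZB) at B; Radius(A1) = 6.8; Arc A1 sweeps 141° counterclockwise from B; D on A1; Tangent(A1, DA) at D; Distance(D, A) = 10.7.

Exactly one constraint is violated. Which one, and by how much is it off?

Distance(D, A) = 10.7 — off by 3.10.

Z = (0.00, 0.00) ✓; Z.y = 0.00, B.y = 0.00 ✓; |ZB| = 20.50 ✓; ∠(KB, BZ) = 90.00° ✓; |KB| = 6.800 ✓; bearing(K→D) − bearing(K→B) = 141.0° ✓; |KD| = 6.800 ✓; ∠(KD, DA) = 90.00° ✓; |DA| = 7.599 ✗.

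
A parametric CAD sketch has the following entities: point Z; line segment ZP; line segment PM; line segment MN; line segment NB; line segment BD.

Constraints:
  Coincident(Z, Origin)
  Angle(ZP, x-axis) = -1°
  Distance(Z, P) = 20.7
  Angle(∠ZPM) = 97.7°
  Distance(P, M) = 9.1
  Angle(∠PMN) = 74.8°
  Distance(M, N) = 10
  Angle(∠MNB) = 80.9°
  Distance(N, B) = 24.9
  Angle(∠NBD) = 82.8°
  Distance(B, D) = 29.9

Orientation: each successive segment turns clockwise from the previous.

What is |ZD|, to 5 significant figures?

46.655

∠MNB = 80.9° gives NB at 72.400° from the x-axis; with |NB| = 24.9, B = (19.397, 15.813). ∠NBD = 82.8° gives BD at -24.800° from the x-axis; with |BD| = 29.9, D = (46.540, 3.2718). Then |ZD| = |D − Z| = 46.655.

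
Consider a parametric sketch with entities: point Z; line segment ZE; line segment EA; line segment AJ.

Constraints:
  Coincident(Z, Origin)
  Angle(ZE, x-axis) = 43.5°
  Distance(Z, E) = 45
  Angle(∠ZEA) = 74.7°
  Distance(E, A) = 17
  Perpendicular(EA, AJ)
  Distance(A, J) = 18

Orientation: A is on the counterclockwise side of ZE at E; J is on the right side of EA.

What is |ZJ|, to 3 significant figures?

61.6

∠ZEA = 74.7°, so EA runs at 43.5° + (180° − 74.7°) = 149° from the x-axis; with |EA| = 17.0, A = E + 17.0·(cos 149°, sin 149°) = (18.1, 39.8). The perpendicularity gives AJ at right angles to EA; with |AJ| = 18.0 on the right of EA, J = A + 18.0·(0.518, 0.855) = (27.4, 55.2). Then |ZJ| = |J − Z| = 61.6.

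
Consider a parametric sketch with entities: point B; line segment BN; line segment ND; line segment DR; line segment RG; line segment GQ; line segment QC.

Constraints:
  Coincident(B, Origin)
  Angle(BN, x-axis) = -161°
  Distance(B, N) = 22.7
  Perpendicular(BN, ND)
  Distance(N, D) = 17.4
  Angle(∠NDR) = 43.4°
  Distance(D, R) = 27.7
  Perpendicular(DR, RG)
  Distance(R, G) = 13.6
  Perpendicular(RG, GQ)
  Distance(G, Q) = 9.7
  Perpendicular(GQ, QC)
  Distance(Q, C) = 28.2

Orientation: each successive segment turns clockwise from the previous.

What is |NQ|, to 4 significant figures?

5.604

B is at the origin; BN runs at -161.0° with length 22.7, so N = (-21.46, -7.390). BN is perpendicular to ND, so ND runs at 109.0°; with |ND| = 17.4, D = (-27.13, 9.062). ∠NDR = 43.4° gives DR at -27.60° from the x-axis; with |DR| = 27.7, R = (-2.580, -3.772). The perpendicularity gives RG at right angles to DR, so RG runs at -117.6°; with |RG| = 13.6, G = (-8.881, -15.82). RG ⟂ GQ, so GQ runs at 152.4°; with |GQ| = 9.7, Q = (-17.48, -11.33). Then |NQ| = |Q − N| = 5.604.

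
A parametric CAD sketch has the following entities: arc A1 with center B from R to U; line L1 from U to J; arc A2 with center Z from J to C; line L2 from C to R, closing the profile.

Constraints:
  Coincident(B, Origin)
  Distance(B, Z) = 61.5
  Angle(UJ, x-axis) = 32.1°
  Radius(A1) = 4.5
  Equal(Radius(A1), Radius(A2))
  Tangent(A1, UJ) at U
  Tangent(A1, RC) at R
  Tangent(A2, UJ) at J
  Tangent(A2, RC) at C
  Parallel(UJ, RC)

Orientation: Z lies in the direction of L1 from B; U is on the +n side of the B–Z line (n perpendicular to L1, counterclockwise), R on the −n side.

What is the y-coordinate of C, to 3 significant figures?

28.9

Tangency of A1 to both parallel lines with radius 4.5 puts U and R at B ± 4.5·n: U = (-2.39, 3.81), R = (2.39, -3.81). Equal radii place J and C the same way about Z: J = Z + 4.5·n = (49.7, 36.5), C = Z − 4.5·n = (54.5, 28.9). So C.y = 28.9.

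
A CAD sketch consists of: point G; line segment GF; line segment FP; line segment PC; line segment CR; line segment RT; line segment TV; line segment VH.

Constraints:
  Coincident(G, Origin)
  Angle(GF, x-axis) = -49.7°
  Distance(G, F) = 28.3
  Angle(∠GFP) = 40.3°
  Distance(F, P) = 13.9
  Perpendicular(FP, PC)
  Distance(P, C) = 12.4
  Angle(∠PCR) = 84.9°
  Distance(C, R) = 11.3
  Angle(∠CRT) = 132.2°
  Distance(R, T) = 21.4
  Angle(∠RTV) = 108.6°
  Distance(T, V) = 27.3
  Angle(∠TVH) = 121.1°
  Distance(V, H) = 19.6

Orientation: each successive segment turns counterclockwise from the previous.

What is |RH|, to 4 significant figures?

44.39

G is at the origin; GF runs at -49.7° with length 28.3, so F = (18.30, -21.58). ∠GFP = 40.3° gives FP at 90.00° from the x-axis; with |FP| = 13.9, P = (18.30, -7.684). FP ⟂ PC, so PC runs at -180.0°; with |PC| = 12.4, C = (5.904, -7.684). ∠PCR = 84.9° gives CR at -84.90° from the x-axis; with |CR| = 11.3, R = (6.909, -18.94). ∠CRT = 132.2° gives RT at -37.10° from the x-axis; with |RT| = 21.4, T = (23.98, -31.85). ∠RTV = 108.6° gives TV at 34.30° from the x-axis; with |TV| = 27.3, V = (46.53, -16.46). ∠TVH = 121.1° gives VH at 93.20° from the x-axis; with |VH| = 19.6, H = (45.44, 3.106). Then |RH| = |H − R| = 44.39.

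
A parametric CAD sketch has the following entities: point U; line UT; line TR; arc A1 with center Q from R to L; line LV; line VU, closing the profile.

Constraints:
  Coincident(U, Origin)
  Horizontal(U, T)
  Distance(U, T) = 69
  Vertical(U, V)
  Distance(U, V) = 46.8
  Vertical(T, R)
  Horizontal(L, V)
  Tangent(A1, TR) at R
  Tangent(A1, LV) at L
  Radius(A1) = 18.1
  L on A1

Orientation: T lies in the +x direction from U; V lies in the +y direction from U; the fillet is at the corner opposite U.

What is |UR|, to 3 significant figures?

74.7

U is at the origin; UT is horizontal with |UT| = 69.0 and T on the +x side, so T = (69.0, 0.00). U and V share the same x with |UV| = 46.8 and V on the +y side, so V = (0.00, 46.8). The virtual corner opposite U is at (69.0, 46.8). A1 meets TR tangentially, so QR is at right angles to TR and since A1 is tangent to LV there, QL ⟂ LV, with radius 18.1, so the center Q sits 18.1 in from both sides at Q = (50.9, 28.7). That places the tangent points at R = (69.0, 28.7) on TR and L = (50.9, 46.8) on LV. Then |UR| = |R − U| = 74.7.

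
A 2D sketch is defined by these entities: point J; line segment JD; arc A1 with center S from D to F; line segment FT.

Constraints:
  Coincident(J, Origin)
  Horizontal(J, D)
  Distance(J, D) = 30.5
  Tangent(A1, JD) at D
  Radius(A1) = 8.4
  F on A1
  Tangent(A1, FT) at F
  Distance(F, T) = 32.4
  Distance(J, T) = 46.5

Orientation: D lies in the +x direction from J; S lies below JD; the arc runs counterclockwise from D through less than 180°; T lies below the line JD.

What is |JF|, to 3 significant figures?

23.7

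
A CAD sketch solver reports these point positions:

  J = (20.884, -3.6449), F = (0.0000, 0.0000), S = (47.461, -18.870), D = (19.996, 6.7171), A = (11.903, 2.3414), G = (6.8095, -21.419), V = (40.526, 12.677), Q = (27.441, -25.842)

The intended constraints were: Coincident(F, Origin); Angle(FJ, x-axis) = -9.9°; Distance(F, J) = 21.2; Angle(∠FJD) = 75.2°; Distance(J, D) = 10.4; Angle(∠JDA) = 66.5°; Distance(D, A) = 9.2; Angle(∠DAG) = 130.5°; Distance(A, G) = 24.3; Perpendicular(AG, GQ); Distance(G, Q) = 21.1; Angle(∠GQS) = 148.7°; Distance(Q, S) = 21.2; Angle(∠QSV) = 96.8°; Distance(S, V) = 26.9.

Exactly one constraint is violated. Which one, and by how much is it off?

Distance(S, V) = 26.9 — off by 5.40.

F = (0.00, 0.00) ✓; FJ at -9.900° ✓; |FJ| = 21.20 ✓; ∠FJD = 75.20° ✓; |JD| = 10.40 ✓; ∠JDA = 66.50° ✓; |DA| = 9.200 ✓; ∠DAG = 130.5° ✓; |AG| = 24.30 ✓; ∠(AG, GQ) = 90.00° ✓; |GQ| = 21.10 ✓; ∠GQS = 148.7° ✓; |QS| = 21.20 ✓; ∠QSV = 96.80° ✓; |SV| = 32.30 ✗.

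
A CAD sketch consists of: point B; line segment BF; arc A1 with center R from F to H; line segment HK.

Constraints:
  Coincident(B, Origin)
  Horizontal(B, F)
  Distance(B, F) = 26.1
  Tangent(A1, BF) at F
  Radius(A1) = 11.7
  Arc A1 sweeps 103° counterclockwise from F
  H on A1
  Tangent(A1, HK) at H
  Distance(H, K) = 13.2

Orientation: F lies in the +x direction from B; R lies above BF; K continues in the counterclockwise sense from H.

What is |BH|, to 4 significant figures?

40.15

B is at the origin; B and F share the same y with |BF| = 26.1 and F on the +x side, so F = (26.10, 0.000). Tangency of A1 to BF means the radius RF is perpendicular to BF, so R = F + (0, 11.7) = (26.10, 11.70). On A1, F sits at bearing -90° from R; a 103° counterclockwise sweep puts H at bearing 13°, so H = R + 11.7·(cos 13°, sin 13°) = (37.50, 14.33). Then |BH| = |H − B| = 40.15.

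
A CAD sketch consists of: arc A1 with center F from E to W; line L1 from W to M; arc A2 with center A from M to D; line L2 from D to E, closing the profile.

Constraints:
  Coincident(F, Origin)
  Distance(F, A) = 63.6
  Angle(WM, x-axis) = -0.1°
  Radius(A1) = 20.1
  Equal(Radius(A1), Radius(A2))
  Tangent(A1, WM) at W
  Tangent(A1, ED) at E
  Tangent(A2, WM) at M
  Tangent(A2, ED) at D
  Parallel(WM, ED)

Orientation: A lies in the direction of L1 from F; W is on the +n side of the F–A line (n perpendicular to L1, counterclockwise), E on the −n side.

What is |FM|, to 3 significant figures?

66.7

The slot axis is L1's direction at -0.1°, so u = (cos -0.1°, sin -0.1°) = (1.00, -0.00175) and n = (−sin -0.1°, cos -0.1°) = (0.00175, 1.00). F is at the origin and A lies 63.6 along u from F, so A = 63.6·u = (63.6, -0.111). Tangency of A1 to both parallel lines with radius 20.1 puts W and E at F ± 20.1·n: W = (0.0351, 20.1), E = (-0.0351, -20.1). Equal radii place M and D the same way about A: M = A + 20.1·n = (63.6, 20.0), D = A − 20.1·n = (63.6, -20.2). Then |FM| = |M − F| = 66.7.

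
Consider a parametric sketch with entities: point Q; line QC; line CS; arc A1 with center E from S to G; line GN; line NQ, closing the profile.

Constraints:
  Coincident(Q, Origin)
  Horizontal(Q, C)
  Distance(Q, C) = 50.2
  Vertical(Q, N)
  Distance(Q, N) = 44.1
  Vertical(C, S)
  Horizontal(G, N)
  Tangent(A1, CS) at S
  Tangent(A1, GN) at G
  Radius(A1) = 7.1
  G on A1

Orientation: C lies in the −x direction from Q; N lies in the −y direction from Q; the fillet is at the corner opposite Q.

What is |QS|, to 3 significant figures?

62.4

The virtual corner opposite Q is at (-50.2, -44.1). A1 meets CS tangentially, so ES is at right angles to CS and since A1 is tangent to GN there, EG ⟂ GN, with radius 7.1, so the center E sits 7.1 in from both sides at E = (-43.1, -37.0). That places the tangent points at S = (-50.2, -37.0) on CS and G = (-43.1, -44.1) on GN. Then |QS| = |S − Q| = 62.4.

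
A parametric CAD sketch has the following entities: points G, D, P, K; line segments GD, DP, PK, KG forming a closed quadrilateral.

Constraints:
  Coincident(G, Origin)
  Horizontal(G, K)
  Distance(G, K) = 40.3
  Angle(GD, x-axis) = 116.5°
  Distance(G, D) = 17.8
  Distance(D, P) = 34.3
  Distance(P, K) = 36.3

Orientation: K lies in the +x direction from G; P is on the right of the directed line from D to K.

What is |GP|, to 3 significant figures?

16.5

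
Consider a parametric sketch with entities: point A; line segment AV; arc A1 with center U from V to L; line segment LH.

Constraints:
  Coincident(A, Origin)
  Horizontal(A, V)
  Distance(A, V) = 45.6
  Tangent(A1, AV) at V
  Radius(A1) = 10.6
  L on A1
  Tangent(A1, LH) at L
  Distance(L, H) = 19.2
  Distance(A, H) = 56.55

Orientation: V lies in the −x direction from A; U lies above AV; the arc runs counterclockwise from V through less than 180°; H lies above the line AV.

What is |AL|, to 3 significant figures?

39.8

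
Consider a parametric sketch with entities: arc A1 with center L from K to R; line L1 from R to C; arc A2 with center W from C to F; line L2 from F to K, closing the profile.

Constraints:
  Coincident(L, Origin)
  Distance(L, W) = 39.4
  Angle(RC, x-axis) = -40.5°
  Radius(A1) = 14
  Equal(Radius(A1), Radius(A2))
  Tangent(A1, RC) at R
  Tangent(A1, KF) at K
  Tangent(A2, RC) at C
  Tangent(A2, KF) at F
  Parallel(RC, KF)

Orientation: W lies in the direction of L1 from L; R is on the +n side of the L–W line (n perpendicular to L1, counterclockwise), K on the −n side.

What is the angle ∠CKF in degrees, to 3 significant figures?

35.4°

Tangency of A1 to both parallel lines with radius 14.0 puts R and K at L ± 14.0·n: R = (9.09, 10.6), K = (-9.09, -10.6). Equal radii place C and F the same way about W: C = W + 14.0·n = (39.1, -14.9), F = W − 14.0·n = (20.9, -36.2). Then cos ∠CKF = KC·KF / (|KC||KF|), giving 35.4°.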